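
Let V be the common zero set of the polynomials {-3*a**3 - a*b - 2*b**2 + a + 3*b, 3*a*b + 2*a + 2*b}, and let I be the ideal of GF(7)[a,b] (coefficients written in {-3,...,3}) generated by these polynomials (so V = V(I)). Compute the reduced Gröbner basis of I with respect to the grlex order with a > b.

Buchberger's algorithm terminates because the ascending chain of leading-term ideals stabilizes.

f_1 = -3*a**3 - a*b - 2*b**2 + a + 3*b, LT = a**3.
f_2 = 3*a*b + 2*a + 2*b, LT = a*b.

S(f_1,f_2): lcm = a**3*b. S = -3*a**3 - 3*a**2*b - 2*a*b**2 + 3*b**3 + 2*a*b - b**2.
  reduce S modulo (f_1, f_2):
  remainder 3*b**3 + 2*a**2 + a - b ≠ 0; add g_3 = 3*b**3 + 2*a**2 + a - b to the basis.

The other S-polynomials (S(f_1,g_3), S(f_2,g_3)) all reduce to 0 modulo the current basis, so we have a Gröbner basis.

G = {a**3 + 3*b**2 + a - 2*b, b**3 + 3*a**2 - 2*a + 2*b, a*b + 3*a + 3*b}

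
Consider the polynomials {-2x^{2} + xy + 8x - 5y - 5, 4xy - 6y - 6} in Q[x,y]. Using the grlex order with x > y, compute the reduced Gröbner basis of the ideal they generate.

f_1 = -2x^{2} + xy + 8x - 5y - 5, LT = x^{2}.
f_2 = 4xy - 6y - 6, LT = xy.

S(f_1,f_2): lcm = x^{2}y. S = -\tfrac{1}{2}xy^{2} - \tfrac{5}{2}xy + \tfrac{5}{2}y^{2} + \tfrac{3}{2}x + \tfrac{5}{2}y.
  leading term xy^{2}: subtract (-\tfrac{1}{8}y)·f_2 from -\tfrac{1}{2}xy^{2} - \tfrac{5}{2}xy + \tfrac{5}{2}y^{2} + \tfrac{3}{2}x + \tfrac{5}{2}y → -\tfrac{5}{2}xy + \tfrac{7}{4}y^{2} + \tfrac{3}{2}x + \tfrac{7}{4}y
  leading term xy: subtract (-\tfrac{5}{8})·f_2 from -\tfrac{5}{2}xy + \tfrac{7}{4}y^{2} + \tfrac{3}{2}x + \tfrac{7}{4}y → \tfrac{7}{4}y^{2} + \tfrac{3}{2}x - 2y - \tfrac{15}{4}
  leading term y^{2}: no divisor's leading term divides it; move \tfrac{7}{4}y^{2} to the remainder.
  leading term x: no divisor's leading term divides it; move \tfrac{3}{2}x to the remainder.
  leading term y: no divisor's leading term divides it; move -2y to the remainder.
  leading term 1: no divisor's leading term divides it; move -\tfrac{15}{4} to the remainder.
  remainder \tfrac{7}{4}y^{2} + \tfrac{3}{2}x - 2y - \tfrac{15}{4} ≠ 0; add g_3 = \tfrac{7}{4}y^{2} + \tfrac{3}{2}x - 2y - \tfrac{15}{4} to the basis.

The other S-polynomials (S(f_1,g_3), S(f_2,g_3)) all reduce to 0 modulo the current basis, so we have a Gröbner basis.

G = {x^{2} - 4x + \tfrac{7}{4}y + \tfrac{7}{4}, xy - \tfrac{3}{2}y - \tfrac{3}{2}, y^{2} + \tfrac{6}{7}x - \tfrac{8}{7}y - \tfrac{15}{7}}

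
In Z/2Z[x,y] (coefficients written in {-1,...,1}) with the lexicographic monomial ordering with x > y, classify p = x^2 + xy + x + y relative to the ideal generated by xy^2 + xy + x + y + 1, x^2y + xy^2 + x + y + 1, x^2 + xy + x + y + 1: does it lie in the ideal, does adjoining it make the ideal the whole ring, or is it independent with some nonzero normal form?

Adjoining x^2 + xy + x + y makes the ideal the whole ring: the system is inconsistent.

First compute the reduced Gröbner basis of I by Buchberger's algorithm.
f_1 = xy^2 + xy + x + y + 1, LT = xy^2.
f_2 = x^2y + xy^2 + x + y + 1, LT = x^2y.
f_3 = x^2 + xy + x + y + 1, LT = x^2.

S(f_1,f_2): lcm = x^2y^2. S = x^2y + x^2 + xy^3 + x + y^2 + y.
  reduce S modulo (f_1, f_2, f_3):
  remainder x ≠ 0; add h_4 = x to the basis.

S(f_1,f_3): lcm = x^2y^2. S = x^2y + x^2 + xy^3 + xy^2 + xy + x + y^3 + y^2.
  reduce S modulo (f_1, f_2, f_3, h_4):
  remainder y^3 + 1 ≠ 0; add h_5 = y^3 + 1 to the basis.

S(f_2,f_3): lcm = x^2y. S = xy + x + y^2 + 1.
  reduce S modulo (f_1, f_2, f_3, h_4, h_5):
  remainder y^2 + 1 ≠ 0; add h_6 = y^2 + 1 to the basis.

S(f_1,h_4): lcm = xy^2. S = xy + x + y + 1.
  reduce S modulo (f_1, f_2, f_3, h_4, h_5, h_6):
  remainder y + 1 ≠ 0; add h_7 = y + 1 to the basis.

The other S-polynomials (S(f_2,h_4), S(f_3,h_4), S(f_1,h_5), S(f_2,h_5), S(f_3,h_5), S(h_4,h_5), S(f_1,h_6), S(f_2,h_6), S(f_3,h_6), S(h_4,h_6), S(h_5,h_6), S(f_1,h_7), S(f_2,h_7), S(f_3,h_7), S(h_4,h_7), S(h_5,h_7), S(h_6,h_7)) all reduce to 0 modulo the current basis, so we have a Gröbner basis.
Inter-reduce: drop elements whose leading term is divisible by another's, tail-reduce, and make monic.
Reduced Gröbner basis: {x, y + 1}.
Label its elements g_1 = x, g_2 = y + 1.

Reduce p = x^2 + xy + x + y modulo G:
  leading term x^2: subtract (x)·g_1 from x^2 + xy + x + y → xy + x + y
  leading term xy: subtract (y)·g_1 from xy + x + y → x + y
  leading term x: subtract (1)·g_1 from x + y → y
  leading term y: subtract (1)·g_2 from y → 1
  leading term 1: no divisor's leading term divides it; move 1 to the remainder.
  normal form = 1.
The normal form is nonzero, so p ∉ I. Since p minus its normal form lies in I, I + (p) = I + (r) where r = 1; decide whether this ideal is the whole ring.
Here r = 1 is a nonzero constant, hence a unit: 1 ∈ I + (p), the Gröbner basis of I + (p) is {1}, and the enlarged system has no common solution — adjoining p is inconsistent.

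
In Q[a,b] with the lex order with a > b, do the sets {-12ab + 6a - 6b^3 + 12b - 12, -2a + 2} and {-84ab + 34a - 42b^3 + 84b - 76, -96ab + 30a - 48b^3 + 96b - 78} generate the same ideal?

Two ideals are equal iff their reduced Gröbner bases coincide (the reduced basis is unique for a fixed ordering).
Buchberger on the first generating set:
f_1 = -12ab + 6a - 6b^3 + 12b - 12, LT = ab.
f_2 = -2a + 2, LT = a.

S(f_1,f_2): lcm = ab. S = -1/2a + 1/2b^3 + 1.
  reduce S modulo (f_1, f_2):
  remainder 1/2b^3 + 1/2 ≠ 0; add g_3 = 1/2b^3 + 1/2 to the basis.

The other S-polynomials (S(f_1,g_3), S(f_2,g_3)) all reduce to 0 modulo the current basis, so we have a Gröbner basis.
Inter-reduce: drop elements whose leading term is divisible by another's, tail-reduce, and make monic.
Reduced Gröbner basis: {a - 1, b^3 + 1}.

Buchberger on the second generating set:
h_1 = -84ab + 34a - 42b^3 + 84b - 76, LT = ab.
h_2 = -96ab + 30a - 48b^3 + 96b - 78, LT = ab.

S(h_1,h_2): lcm = ab. S = -31/336a + 31/336.
  reduce S modulo (h_1, h_2):
  remainder -31/336a + 31/336 ≠ 0; add k_3 = -31/336a + 31/336 to the basis.

S(h_1,k_3): lcm = ab. S = -17/42a + 1/2b^3 + 19/21.
  reduce S modulo (h_1, h_2, k_3):
  remainder 1/2b^3 + 1/2 ≠ 0; add k_4 = 1/2b^3 + 1/2 to the basis.

The other S-polynomials (S(h_2,k_3), S(h_1,k_4), S(h_2,k_4), S(k_3,k_4)) all reduce to 0 modulo the current basis, so we have a Gröbner basis.
Inter-reduce: drop elements whose leading term is divisible by another's, tail-reduce, and make monic.
Reduced Gröbner basis: {a - 1, b^3 + 1}.

Same reduced basis, so the two generating sets span the same ideal.

Yes, the ideals are equal.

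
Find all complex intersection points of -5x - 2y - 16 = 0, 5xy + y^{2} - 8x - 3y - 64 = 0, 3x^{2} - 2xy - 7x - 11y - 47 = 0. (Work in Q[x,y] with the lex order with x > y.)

Compute a lex Gröbner basis by Buchberger's algorithm.
f_1 = -5x - 2y - 16, LT = x.
f_2 = 5xy - 8x + y^{2} - 3y - 64, LT = xy.
f_3 = 3x^{2} - 2xy - 7x - 11y - 47, LT = x^{2}.

S(f_1,f_2): lcm = xy. S = \tfrac{8}{5}x + \tfrac{1}{5}y^{2} + \tfrac{19}{5}y + \tfrac{64}{5}.
  reduce S modulo (f_1, f_2, f_3):
  remainder \tfrac{1}{5}y^{2} + \tfrac{79}{25}y + \tfrac{192}{25} ≠ 0; add h_4 = \tfrac{1}{5}y^{2} + \tfrac{79}{25}y + \tfrac{192}{25} to the basis.

S(f_1,f_3): lcm = x^{2}. S = \tfrac{16}{15}xy + \tfrac{83}{15}x + \tfrac{11}{3}y + \tfrac{47}{3}.
  reduce S modulo (f_1, f_2, f_3, h_4):
  remainder \tfrac{1793}{375}y + \tfrac{1793}{125} ≠ 0; add h_5 = \tfrac{1793}{375}y + \tfrac{1793}{125} to the basis.

The other S-polynomials (S(f_2,f_3), S(f_1,h_4), S(f_2,h_4), S(f_3,h_4), S(f_1,h_5), S(f_2,h_5), S(f_3,h_5), S(h_4,h_5)) all reduce to 0 modulo the current basis, so we have a Gröbner basis.
Inter-reduce: drop elements whose leading term is divisible by another's, tail-reduce, and make monic.
Reduced Gröbner basis: {x + 2, y + 3}.

Since the basis is lex-ordered, y + 3 is univariate in y. Its roots are {-3}. Back-substituting each root into the other basis elements fixes the other coordinates.
  y = -3: the earlier basis element becomes x + 2 = 0, giving x = -2 — point (-2, -3).

{(-2, -3)}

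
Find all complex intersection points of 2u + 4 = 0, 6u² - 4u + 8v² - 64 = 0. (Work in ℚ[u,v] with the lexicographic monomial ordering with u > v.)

Compute a lex Gröbner basis by Buchberger's algorithm.
f_1 = 2u + 4, LT = u.
f_2 = 6u² - 4u + 8v² - 64, LT = u².

S(f_1,f_2): lcm = u². S = 8/3u - 4/3v² + 32/3.
  leading term u: subtract (4/3)·f_1 from 8/3u - 4/3v² + 32/3 → -4/3v² + 16/3
  leading term v²: no divisor's leading term divides it; move -4/3v² to the remainder.
  leading term 1: no divisor's leading term divides it; move 16/3 to the remainder.
  remainder -4/3v² + 16/3 ≠ 0; add h_3 = -4/3v² + 16/3 to the basis.

The other S-polynomials (S(f_1,h_3), S(f_2,h_3)) all reduce to 0 modulo the current basis, so we have a Gröbner basis.
Inter-reduce: drop elements whose leading term is divisible by another's, tail-reduce, and make monic.
Reduced Gröbner basis: {u + 2, v² - 4}.

Since the basis is lex-ordered, v² - 4 is univariate in v. Its roots are {-2, 2}. Back-substituting each root into the other basis elements fixes the other coordinates.
  v = -2: the earlier basis element becomes u + 2 = 0, giving u = -2 — point (-2, -2).
  v = 2: the earlier basis element becomes u + 2 = 0, giving u = -2 — point (-2, 2).
Substituting each solution back into the original system confirms all equations vanish.

{(-2, -2), (-2, 2)}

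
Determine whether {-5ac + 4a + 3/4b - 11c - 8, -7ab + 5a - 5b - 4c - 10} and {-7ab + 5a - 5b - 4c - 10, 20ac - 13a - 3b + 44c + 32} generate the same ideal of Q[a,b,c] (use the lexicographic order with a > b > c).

Equality of ideals is decidable: compute both reduced Gröbner bases (unique for the ordering) and check whether they agree.
Buchberger on the first generating set:
f_1 = -5ac + 4a + 3/4b - 11c - 8, LT = ac.
f_2 = -7ab + 5a - 5b - 4c - 10, LT = ab.

S(f_1,f_2): lcm = abc. S = -4/5ab + 5/7ac - 3/20b^2 + 52/35bc + 8/5b - 4/7c^2 - 10/7c.
  leading term ab: subtract (4/35)·f_2 from -4/5ab + 5/7ac - 3/20b^2 + 52/35bc + 8/5b - 4/7c^2 - 10/7c → 5/7ac - 4/7a - 3/20b^2 + 52/35bc + 76/35b - 4/7c^2 - 34/35c + 8/7
  leading term ac: subtract (-1/7)·f_1 from 5/7ac - 4/7a - 3/20b^2 + 52/35bc + 76/35b - 4/7c^2 - 34/35c + 8/7 → -3/20b^2 + 52/35bc + 319/140b - 4/7c^2 - 89/35c
  leading term b^2: no divisor's leading term divides it; move -3/20b^2 to the remainder.
  leading term bc: no divisor's leading term divides it; move 52/35bc to the remainder.
  leading term b: no divisor's leading term divides it; move 319/140b to the remainder.
  leading term c^2: no divisor's leading term divides it; move -4/7c^2 to the remainder.
  leading term c: no divisor's leading term divides it; move -89/35c to the remainder.
  remainder -3/20b^2 + 52/35bc + 319/140b - 4/7c^2 - 89/35c ≠ 0; add g_3 = -3/20b^2 + 52/35bc + 319/140b - 4/7c^2 - 89/35c to the basis.

The other S-polynomials (S(f_1,g_3), S(f_2,g_3)) all reduce to 0 modulo the current basis, so we have a Gröbner basis.
Inter-reduce: drop elements whose leading term is divisible by another's, tail-reduce, and make monic.
Reduced Gröbner basis: {ab - 5/7a + 5/7b + 4/7c + 10/7, ac - 4/5a - 3/20b + 11/5c + 8/5, b^2 - 208/21bc - 319/21b + 80/21c^2 + 356/21c}.

Buchberger on the second generating set:
h_1 = -7ab + 5a - 5b - 4c - 10, LT = ab.
h_2 = 20ac - 13a - 3b + 44c + 32, LT = ac.

S(h_1,h_2): lcm = abc. S = 13/20ab - 5/7ac + 3/20b^2 - 52/35bc - 8/5b + 4/7c^2 + 10/7c.
  leading term ab: subtract (-13/140)·h_1 from 13/20ab - 5/7ac + 3/20b^2 - 52/35bc - 8/5b + 4/7c^2 + 10/7c → -5/7ac + 13/28a + 3/20b^2 - 52/35bc - 289/140b + 4/7c^2 + 37/35c - 13/14
  leading term ac: subtract (-1/28)·h_2 from -5/7ac + 13/28a + 3/20b^2 - 52/35bc - 289/140b + 4/7c^2 + 37/35c - 13/14 → 3/20b^2 - 52/35bc - 76/35b + 4/7c^2 + 92/35c + 3/14
  leading term b^2: no divisor's leading term divides it; move 3/20b^2 to the remainder.
  leading term bc: no divisor's leading term divides it; move -52/35bc to the remainder.
  leading term b: no divisor's leading term divides it; move -76/35b to the remainder.
  leading term c^2: no divisor's leading term divides it; move 4/7c^2 to the remainder.
  leading term c: no divisor's leading term divides it; move 92/35c to the remainder.
  leading term 1: no divisor's leading term divides it; move 3/14 to the remainder.
  remainder 3/20b^2 - 52/35bc - 76/35b + 4/7c^2 + 92/35c + 3/14 ≠ 0; add k_3 = 3/20b^2 - 52/35bc - 76/35b + 4/7c^2 + 92/35c + 3/14 to the basis.

The other S-polynomials (S(h_1,k_3), S(h_2,k_3)) all reduce to 0 modulo the current basis, so we have a Gröbner basis.
Inter-reduce: drop elements whose leading term is divisible by another's, tail-reduce, and make monic.
Reduced Gröbner basis: {ab - 5/7a + 5/7b + 4/7c + 10/7, ac - 13/20a - 3/20b + 11/5c + 8/5, b^2 - 208/21bc - 304/21b + 80/21c^2 + 368/21c + 10/7}.

Since the reduced bases disagree, the two ideals are not the same.

No, the ideals differ.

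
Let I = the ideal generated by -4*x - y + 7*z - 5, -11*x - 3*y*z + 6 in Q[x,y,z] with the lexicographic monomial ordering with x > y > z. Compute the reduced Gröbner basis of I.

G = {x + 1/4*y - 7/4*z + 5/4, y*z - 11/12*y + 77/12*z - 79/12}

f_1 = -4*x - y + 7*z - 5, LT = x.
f_2 = -11*x - 3*y*z + 6, LT = x.

S(f_1,f_2): lcm = x. S = -3/11*y*z + 1/4*y - 7/4*z + 79/44.
  reduce S modulo (f_1, f_2):
  remainder -3/11*y*z + 1/4*y - 7/4*z + 79/44 ≠ 0; add g_3 = -3/11*y*z + 1/4*y - 7/4*z + 79/44 to the basis.

The other S-polynomials (S(f_1,g_3), S(f_2,g_3)) all reduce to 0 modulo the current basis, so we have a Gröbner basis.
Inter-reduce: drop elements whose leading term is divisible by another's, tail-reduce, and make monic.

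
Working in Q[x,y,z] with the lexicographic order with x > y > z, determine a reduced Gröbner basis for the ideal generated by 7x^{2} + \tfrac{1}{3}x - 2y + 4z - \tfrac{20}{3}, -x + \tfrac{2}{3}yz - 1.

G = {x - \tfrac{2}{3}yz + 1, y^{2}z^{2} - \tfrac{41}{14}yz - \tfrac{9}{14}y + \tfrac{9}{7}z}

f_1 = 7x^{2} + \tfrac{1}{3}x - 2y + 4z - \tfrac{20}{3}, LT = x^{2}.
f_2 = -x + \tfrac{2}{3}yz - 1, LT = x.

S(f_1,f_2): lcm = x^{2}. S = \tfrac{2}{3}xyz - \tfrac{20}{21}x - \tfrac{2}{7}y + \tfrac{4}{7}z - \tfrac{20}{21}.
  reduce S modulo (f_1, f_2):
  remainder \tfrac{4}{9}y^{2}z^{2} - \tfrac{82}{63}yz - \tfrac{2}{7}y + \tfrac{4}{7}z ≠ 0; add g_3 = \tfrac{4}{9}y^{2}z^{2} - \tfrac{82}{63}yz - \tfrac{2}{7}y + \tfrac{4}{7}z to the basis.

The other S-polynomials (S(f_1,g_3), S(f_2,g_3)) all reduce to 0 modulo the current basis, so we have a Gröbner basis.
Inter-reduce: drop elements whose leading term is divisible by another's, tail-reduce, and make monic.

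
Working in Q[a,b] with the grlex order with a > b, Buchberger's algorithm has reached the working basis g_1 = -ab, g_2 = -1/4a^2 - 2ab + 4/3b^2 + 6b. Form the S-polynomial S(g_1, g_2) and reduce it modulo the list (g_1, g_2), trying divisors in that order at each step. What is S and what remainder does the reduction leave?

lcm(LM(g_1), LM(g_2)) = a^2b.
S = (lcm/LT(g_1))·g_1 − (lcm/LT(g_2))·g_2 = -8ab^2 + 16/3b^3 + 24b^2.
Reduce S modulo (g_1, g_2) in that order:
  leading term ab^2: subtract (8b)·g_1 from -8ab^2 + 16/3b^3 + 24b^2 → 16/3b^3 + 24b^2
  leading term b^3: no divisor's leading term divides it; move 16/3b^3 to the remainder.
  leading term b^2: no divisor's leading term divides it; move 24b^2 to the remainder.
The remainder 16/3b^3 + 24b^2 is nonzero, so it would be added as the next basis element.
An S-polynomial is built so that the two leading terms cancel; whether anything survives reduction is exactly the Gröbner-basis criterion.

S(g_1, g_2) = -8ab^2 + 16/3b^3 + 24b^2; remainder on division = 16/3b^3 + 24b^2.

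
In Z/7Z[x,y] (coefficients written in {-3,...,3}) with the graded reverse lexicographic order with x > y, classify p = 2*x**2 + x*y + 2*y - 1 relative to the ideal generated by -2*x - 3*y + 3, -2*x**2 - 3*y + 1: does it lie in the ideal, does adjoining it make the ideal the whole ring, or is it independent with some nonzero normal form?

First compute the reduced Gröbner basis of I by Buchberger's algorithm.
f_1 = -2*x - 3*y + 3, LT = x.
f_2 = -2*x**2 - 3*y + 1, LT = x**2.

S(f_1,f_2): lcm = x**2. S = -2*x*y + 2*x + 2*y - 3.
  leading term x*y: subtract (y)·f_1 from -2*x*y + 2*x + 2*y - 3 → 3*y**2 + 2*x - y - 3
  leading term y**2: no divisor's leading term divides it; move 3*y**2 to the remainder.
  leading term x: subtract (-1)·f_1 from 2*x - y - 3 → 3*y
  leading term y: no divisor's leading term divides it; move 3*y to the remainder.
  remainder 3*y**2 + 3*y ≠ 0; add h_3 = 3*y**2 + 3*y to the basis.

S(f_1,h_3): leading monomials are coprime, so the S-polynomial reduces to 0 (Buchberger's first criterion).
S(f_2,h_3): leading monomials are coprime, so the S-polynomial reduces to 0 (Buchberger's first criterion).
Every S-polynomial of the final basis reduces to 0, so we have a Gröbner basis.
Inter-reduce: drop elements whose leading term is divisible by another's, tail-reduce, and make monic.
Reduced Gröbner basis: {y**2 + y, x - 2*y + 2}.
Label its elements g_1 = y**2 + y, g_2 = x - 2*y + 2.

Reduce p = 2*x**2 + x*y + 2*y - 1 modulo G:
  leading term x**2: subtract (2*x)·g_2 from 2*x**2 + x*y + 2*y - 1 → -2*x*y + 3*x + 2*y - 1
  leading term x*y: subtract (-2*y)·g_2 from -2*x*y + 3*x + 2*y - 1 → 3*y**2 + 3*x - y - 1
  leading term y**2: subtract (3)·g_1 from 3*y**2 + 3*x - y - 1 → 3*x + 3*y - 1
  leading term x: subtract (3)·g_2 from 3*x + 3*y - 1 → 2*y
  leading term y: no divisor's leading term divides it; move 2*y to the remainder.
  normal form = 2*y.
The normal form is nonzero, so p ∉ I. Since p minus its normal form lies in I, I + (p) = I + (r) where r = 2*y; decide whether this ideal is the whole ring.
Run Buchberger on G together with r (pairs among the g_i already reduce to 0 since G is a Gröbner basis):
g_1 = y**2 + y, LT = y**2.
g_2 = x - 2*y + 2, LT = x.
r = 2*y, LT = y.

S(g_1,g_2): leading monomials are coprime, so the S-polynomial reduces to 0 (Buchberger's first criterion).
S(g_1,r): lcm = y**2. S = y.
  leading term y: subtract (-3)·r from y → 0
  remainder 0.

S(g_2,r): leading monomials are coprime, so the S-polynomial reduces to 0 (Buchberger's first criterion).
Every S-polynomial of the final basis reduces to 0, so we have a Gröbner basis.
Inter-reduce: drop elements whose leading term is divisible by another's, tail-reduce, and make monic.
Reduced Gröbner basis: {x + 2, y}.
The reduced Gröbner basis of I + (p) is {x + 2, y} ≠ {1}, a proper ideal, so the enlarged system stays consistent: p is independent of I, with normal form 2*y.

Ideal membership is decidable via reduction modulo a Gröbner basis.

2*x**2 + x*y + 2*y - 1 is independent of I; its normal form modulo I is 2*y.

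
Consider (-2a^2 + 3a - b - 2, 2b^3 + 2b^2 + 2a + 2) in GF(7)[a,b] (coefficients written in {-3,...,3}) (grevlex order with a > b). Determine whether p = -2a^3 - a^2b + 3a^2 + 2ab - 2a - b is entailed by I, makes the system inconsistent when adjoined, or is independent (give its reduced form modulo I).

-2a^3 - a^2b + 3a^2 + 2ab - 2a - b is independent of I; its normal form modulo I is -2ab - 3b^2.

First compute the reduced Gröbner basis of I by Buchberger's algorithm.
f_1 = -2a^2 + 3a - b - 2, LT = a^2.
f_2 = 2b^3 + 2b^2 + 2a + 2, LT = b^3.

S(f_1,f_2): leading monomials are coprime, so the S-polynomial reduces to 0 (Buchberger's first criterion).
Every S-polynomial of the final basis reduces to 0, so we have a Gröbner basis.
Inter-reduce: drop elements whose leading term is divisible by another's, tail-reduce, and make monic.
Reduced Gröbner basis: {b^3 + b^2 + a + 1, a^2 + 2a - 3b + 1}.
Label its elements g_1 = b^3 + b^2 + a + 1, g_2 = a^2 + 2a - 3b + 1.

Reduce p = -2a^3 - a^2b + 3a^2 + 2ab - 2a - b modulo G:
  leading term a^3: subtract (-2a)·g_2 from -2a^3 - a^2b + 3a^2 + 2ab - 2a - b → -a^2b + 3ab - b
  leading term a^2b: subtract (-b)·g_2 from -a^2b + 3ab - b → -2ab - 3b^2
  leading term ab: no divisor's leading term divides it; move -2ab to the remainder.
  leading term b^2: no divisor's leading term divides it; move -3b^2 to the remainder.
  normal form = -2ab - 3b^2.
The normal form is nonzero, so p ∉ I. Since p minus its normal form lies in I, I + (p) = I + (r) where r = -2ab - 3b^2; decide whether this ideal is the whole ring.
Run Buchberger on G together with r (pairs among the g_i already reduce to 0 since G is a Gröbner basis):
g_1 = b^3 + b^2 + a + 1, LT = b^3.
g_2 = a^2 + 2a - 3b + 1, LT = a^2.
r = -2ab - 3b^2, LT = ab.

S(g_1,g_2): leading monomials are coprime, so the S-polynomial reduces to 0 (Buchberger's first criterion).
S(g_1,r): lcm = ab^3. S = 2b^4 + ab^2 + a^2 + a.
  leading term b^4: subtract (2b)·g_1 from 2b^4 + ab^2 + a^2 + a → ab^2 - 2b^3 + a^2 - 2ab + a - 2b
  leading term ab^2: subtract (3b)·r from ab^2 - 2b^3 + a^2 - 2ab + a - 2b → a^2 - 2ab + a - 2b
  leading term a^2: subtract (1)·g_2 from a^2 - 2ab + a - 2b → -2ab - a + b - 1
  leading term ab: subtract (1)·r from -2ab - a + b - 1 → 3b^2 - a + b - 1
  leading term b^2: no divisor's leading term divides it; move 3b^2 to the remainder.
  leading term a: no divisor's leading term divides it; move -a to the remainder.
  leading term b: no divisor's leading term divides it; move b to the remainder.
  leading term 1: no divisor's leading term divides it; move -1 to the remainder.
  remainder 3b^2 - a + b - 1 ≠ 0; add m_4 = 3b^2 - a + b - 1 to the basis.

S(g_2,r): lcm = a^2b. S = 2ab^2 + 2ab - 3b^2 + b.
  leading term ab^2: subtract (-b)·r from 2ab^2 + 2ab - 3b^2 + b → -3b^3 + 2ab - 3b^2 + b
  leading term b^3: subtract (-3)·g_1 from -3b^3 + 2ab - 3b^2 + b → 2ab + 3a + b + 3
  leading term ab: subtract (-1)·r from 2ab + 3a + b + 3 → -3b^2 + 3a + b + 3
  leading term b^2: subtract (-1)·m_4 from -3b^2 + 3a + b + 3 → 2a + 2b + 2
  leading term a: no divisor's leading term divides it; move 2a to the remainder.
  leading term b: no divisor's leading term divides it; move 2b to the remainder.
  leading term 1: no divisor's leading term divides it; move 2 to the remainder.
  remainder 2a + 2b + 2 ≠ 0; add m_5 = 2a + 2b + 2 to the basis.

S(g_1,m_4): lcm = b^3. S = -2ab + 3b^2 + a - 2b + 1.
  leading term ab: subtract (1)·r from -2ab + 3b^2 + a - 2b + 1 → -b^2 + a - 2b + 1
  leading term b^2: subtract (2)·m_4 from -b^2 + a - 2b + 1 → 3a + 3b + 3
  leading term a: subtract (-2)·m_5 from 3a + 3b + 3 → 0
  remainder 0.

S(g_2,m_4): leading monomials are coprime, so the S-polynomial reduces to 0 (Buchberger's first criterion).
S(r,m_4): lcm = ab^2. S = -2b^3 - 2a^2 + 2ab - 2a.
  leading term b^3: subtract (-2)·g_1 from -2b^3 - 2a^2 + 2ab - 2a → -2a^2 + 2ab + 2b^2 + 2
  leading term a^2: subtract (-2)·g_2 from -2a^2 + 2ab + 2b^2 + 2 → 2ab + 2b^2 - 3a + b - 3
  leading term ab: subtract (-1)·r from 2ab + 2b^2 - 3a + b - 3 → -b^2 - 3a + b - 3
  leading term b^2: subtract (2)·m_4 from -b^2 - 3a + b - 3 → -a - b - 1
  leading term a: subtract (3)·m_5 from -a - b - 1 → 0
  remainder 0.

S(g_1,m_5): leading monomials are coprime, so the S-polynomial reduces to 0 (Buchberger's first criterion).
S(g_2,m_5): lcm = a^2. S = -ab + a - 3b + 1.
  leading term ab: subtract (-3)·r from -ab + a - 3b + 1 → -2b^2 + a - 3b + 1
  leading term b^2: subtract (-3)·m_4 from -2b^2 + a - 3b + 1 → -2a - 2
  leading term a: subtract (-1)·m_5 from -2a - 2 → 2b
  leading term b: no divisor's leading term divides it; move 2b to the remainder.
  remainder 2b ≠ 0; add m_6 = 2b to the basis.

S(r,m_5): lcm = ab. S = -3b^2 - b.
  leading term b^2: subtract (-1)·m_4 from -3b^2 - b → -a - 1
  leading term a: subtract (3)·m_5 from -a - 1 → b
  leading term b: subtract (-3)·m_6 from b → 0
  remainder 0.

S(m_4,m_5): leading monomials are coprime, so the S-polynomial reduces to 0 (Buchberger's first criterion).
S(g_1,m_6): lcm = b^3. S = b^2 + a + 1.
  leading term b^2: subtract (-2)·m_4 from b^2 + a + 1 → -a + 2b - 1
  leading term a: subtract (3)·m_5 from -a + 2b - 1 → 3b
  leading term b: subtract (-2)·m_6 from 3b → 0
  remainder 0.

S(g_2,m_6): leading monomials are coprime, so the S-polynomial reduces to 0 (Buchberger's first criterion).
S(r,m_6): lcm = ab. S = -2b^2.
  leading term b^2: subtract (-3)·m_4 from -2b^2 → -3a + 3b - 3
  leading term a: subtract (2)·m_5 from -3a + 3b - 3 → -b
  leading term b: subtract (3)·m_6 from -b → 0
  remainder 0.

S(m_4,m_6): lcm = b^2. S = 2a - 2b + 2.
  leading term a: subtract (1)·m_5 from 2a - 2b + 2 → 3b
  leading term b: subtract (-2)·m_6 from 3b → 0
  remainder 0.

S(m_5,m_6): leading monomials are coprime, so the S-polynomial reduces to 0 (Buchberger's first criterion).
Every S-polynomial of the final basis reduces to 0, so we have a Gröbner basis.
Inter-reduce: drop elements whose leading term is divisible by another's, tail-reduce, and make monic.
Reduced Gröbner basis: {a + 1, b}.
The reduced Gröbner basis of I + (p) is {a + 1, b} ≠ {1}, a proper ideal, so the enlarged system stays consistent: p is independent of I, with normal form -2ab - 3b^2.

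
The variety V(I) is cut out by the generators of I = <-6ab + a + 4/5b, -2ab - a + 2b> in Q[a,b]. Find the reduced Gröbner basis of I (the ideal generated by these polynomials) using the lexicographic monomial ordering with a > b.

The reduced Gröbner basis is the canonical form of the ideal for this ordering.

f_1 = -6ab + a + 4/5b, LT = ab.
f_2 = -2ab - a + 2b, LT = ab.

S(f_1,f_2): lcm = ab. S = -2/3a + 13/15b.
  reduce S modulo (f_1, f_2):
  remainder -2/3a + 13/15b ≠ 0; add g_3 = -2/3a + 13/15b to the basis.

S(f_1,g_3): lcm = ab. S = -1/6a + 13/10b^2 - 2/15b.
  reduce S modulo (f_1, f_2, g_3):
  remainder 13/10b^2 - 7/20b ≠ 0; add g_4 = 13/10b^2 - 7/20b to the basis.

The other S-polynomials (S(f_2,g_3), S(f_1,g_4), S(f_2,g_4), S(g_3,g_4)) all reduce to 0 modulo the current basis, so we have a Gröbner basis.
Inter-reduce: drop elements whose leading term is divisible by another's, tail-reduce, and make monic.

G = {a - 13/10b, b^2 - 7/26b}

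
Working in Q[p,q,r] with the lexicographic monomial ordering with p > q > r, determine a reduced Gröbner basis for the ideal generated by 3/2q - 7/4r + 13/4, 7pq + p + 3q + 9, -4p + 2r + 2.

f_1 = 3/2q - 7/4r + 13/4, LT = q.
f_2 = 7pq + p + 3q + 9, LT = pq.
f_3 = -4p + 2r + 2, LT = p.

S(f_1,f_2): lcm = pq. S = -7/6pr + 85/42p - 3/7q - 9/7.
  leading term pr: subtract (7/24r)·f_3 from -7/6pr + 85/42p - 3/7q - 9/7 → 85/42p - 3/7q - 7/12r^2 - 7/12r - 9/7
  leading term p: subtract (-85/168)·f_3 from 85/42p - 3/7q - 7/12r^2 - 7/12r - 9/7 → -3/7q - 7/12r^2 + 3/7r - 23/84
  leading term q: subtract (-2/7)·f_1 from -3/7q - 7/12r^2 + 3/7r - 23/84 → -7/12r^2 - 1/14r + 55/84
  leading term r^2: no divisor's leading term divides it; move -7/12r^2 to the remainder.
  leading term r: no divisor's leading term divides it; move -1/14r to the remainder.
  leading term 1: no divisor's leading term divides it; move 55/84 to the remainder.
  remainder -7/12r^2 - 1/14r + 55/84 ≠ 0; add g_4 = -7/12r^2 - 1/14r + 55/84 to the basis.

S(f_1,f_3): leading monomials are coprime, so the S-polynomial reduces to 0 (Buchberger's first criterion).
S(f_2,f_3): lcm = pq. S = 1/7p + 1/2qr + 13/14q + 9/7.
  leading term p: subtract (-1/28)·f_3 from 1/7p + 1/2qr + 13/14q + 9/7 → 1/2qr + 13/14q + 1/14r + 19/14
  leading term qr: subtract (1/3r)·f_1 from 1/2qr + 13/14q + 1/14r + 19/14 → 13/14q + 7/12r^2 - 85/84r + 19/14
  leading term q: subtract (13/21)·f_1 from 13/14q + 7/12r^2 - 85/84r + 19/14 → 7/12r^2 + 1/14r - 55/84
  leading term r^2: subtract (-1)·g_4 from 7/12r^2 + 1/14r - 55/84 → 0
  remainder 0.

S(f_1,g_4): leading monomials are coprime, so the S-polynomial reduces to 0 (Buchberger's first criterion).
S(f_2,g_4): leading monomials are coprime, so the S-polynomial reduces to 0 (Buchberger's first criterion).
S(f_3,g_4): leading monomials are coprime, so the S-polynomial reduces to 0 (Buchberger's first criterion).
Every S-polynomial of the final basis reduces to 0, so we have a Gröbner basis.
Inter-reduce: drop elements whose leading term is divisible by another's, tail-reduce, and make monic.

G = {p - 1/2r - 1/2, q - 7/6r + 13/6, r^2 + 6/49r - 55/49}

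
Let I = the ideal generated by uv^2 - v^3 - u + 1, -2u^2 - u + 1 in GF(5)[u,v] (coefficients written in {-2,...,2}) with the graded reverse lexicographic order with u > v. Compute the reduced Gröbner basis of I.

G = {v^4 - 2v^3 + uv + 2v^2 - u - v, uv^2 - v^3 - u + 1, u^2 - 2u + 2}

f_1 = uv^2 - v^3 - u + 1, LT = uv^2.
f_2 = -2u^2 - u + 1, LT = u^2.

S(f_1,f_2): lcm = u^2v^2. S = -uv^3 + 2uv^2 - u^2 - 2v^2 + u.
  reduce S modulo (f_1, f_2):
  remainder -v^4 + 2v^3 - uv - 2v^2 + u + v ≠ 0; add g_3 = -v^4 + 2v^3 - uv - 2v^2 + u + v to the basis.

The other S-polynomials (S(f_1,g_3), S(f_2,g_3)) all reduce to 0 modulo the current basis, so we have a Gröbner basis.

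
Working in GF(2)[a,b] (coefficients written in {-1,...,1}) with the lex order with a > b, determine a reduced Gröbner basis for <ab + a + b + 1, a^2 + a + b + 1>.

G = {a^2 + a + b + 1, ab + a + b + 1, b^2 + 1}

f_1 = ab + a + b + 1, LT = ab.
f_2 = a^2 + a + b + 1, LT = a^2.

S(f_1,f_2): lcm = a^2b. S = a^2 + a + b^2 + b.
  reduce S modulo (f_1, f_2):
  remainder b^2 + 1 ≠ 0; add g_3 = b^2 + 1 to the basis.

The other S-polynomials (S(f_1,g_3), S(f_2,g_3)) all reduce to 0 modulo the current basis, so we have a Gröbner basis.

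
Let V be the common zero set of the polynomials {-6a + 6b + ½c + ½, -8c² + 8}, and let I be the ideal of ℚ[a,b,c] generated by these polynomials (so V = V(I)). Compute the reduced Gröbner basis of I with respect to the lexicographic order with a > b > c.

G = {a - b - 1/12c - 1/12, c² - 1}

f_1 = -6a + 6b + ½c + ½, LT = a.
f_2 = -8c² + 8, LT = c².

The S-polynomials (S(f_1,f_2)) all reduce to 0 modulo the current basis, so we have a Gröbner basis.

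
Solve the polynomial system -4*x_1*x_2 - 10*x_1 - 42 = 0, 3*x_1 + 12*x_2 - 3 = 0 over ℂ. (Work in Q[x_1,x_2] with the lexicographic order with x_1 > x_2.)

Compute a lex Gröbner basis by Buchberger's algorithm.
f_1 = -4*x_1*x_2 - 10*x_1 - 42, LT = x_1*x_2.
f_2 = 3*x_1 + 12*x_2 - 3, LT = x_1.

S(f_1,f_2): lcm = x_1*x_2. S = 5/2*x_1 - 4*x_2**2 + x_2 + 21/2.
  leading term x_1: subtract (5/6)·f_2 from 5/2*x_1 - 4*x_2**2 + x_2 + 21/2 → -4*x_2**2 - 9*x_2 + 13
  leading term x_2**2: no divisor's leading term divides it; move -4*x_2**2 to the remainder.
  leading term x_2: no divisor's leading term divides it; move -9*x_2 to the remainder.
  leading term 1: no divisor's leading term divides it; move 13 to the remainder.
  remainder -4*x_2**2 - 9*x_2 + 13 ≠ 0; add h_3 = -4*x_2**2 - 9*x_2 + 13 to the basis.

The other S-polynomials (S(f_1,h_3), S(f_2,h_3)) all reduce to 0 modulo the current basis, so we have a Gröbner basis.
Inter-reduce: drop elements whose leading term is divisible by another's, tail-reduce, and make monic.
Reduced Gröbner basis: {x_1 + 4*x_2 - 1, x_2**2 + 9/4*x_2 - 13/4}.

From the last basis element, x_2**2 + 9/4*x_2 - 13/4 = 0, so x_2 takes values in {-13/4, 1}. Each choice, substituted upward through the basis, yields the corresponding point(s) of the solution set.
  x_2 = -13/4: the earlier basis element becomes x_1 - 14 = 0, giving x_1 = 14 — point (14, -13/4).
  x_2 = 1: the earlier basis element becomes x_1 + 3 = 0, giving x_1 = -3 — point (-3, 1).

{(14, -13/4), (-3, 1)}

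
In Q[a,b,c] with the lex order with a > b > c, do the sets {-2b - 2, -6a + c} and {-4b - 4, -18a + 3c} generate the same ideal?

Yes, the ideals are equal.

Since reduced Gröbner bases are canonical representatives of ideals under a given ordering, it suffices to compute and compare them.
Buchberger on the first generating set:
f_1 = -2b - 2, LT = b.
f_2 = -6a + c, LT = a.

S(f_1,f_2): leading monomials are coprime, so the S-polynomial reduces to 0 (Buchberger's first criterion).
Every S-polynomial of the final basis reduces to 0, so we have a Gröbner basis.
Inter-reduce: drop elements whose leading term is divisible by another's, tail-reduce, and make monic.
Reduced Gröbner basis: {a - 1/6c, b + 1}.

Buchberger on the second generating set:
h_1 = -4b - 4, LT = b.
h_2 = -18a + 3c, LT = a.

S(h_1,h_2): leading monomials are coprime, so the S-polynomial reduces to 0 (Buchberger's first criterion).
Every S-polynomial of the final basis reduces to 0, so we have a Gröbner basis.
Inter-reduce: drop elements whose leading term is divisible by another's, tail-reduce, and make monic.
Reduced Gröbner basis: {a - 1/6c, b + 1}.

Same reduced basis, so the two generating sets span the same ideal.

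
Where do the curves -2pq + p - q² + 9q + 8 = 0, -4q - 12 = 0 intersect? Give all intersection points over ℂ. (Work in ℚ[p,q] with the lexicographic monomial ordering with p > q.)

{(4, -3)}

Compute a lex Gröbner basis by Buchberger's algorithm.
f_1 = -2pq + p - q² + 9q + 8, LT = pq.
f_2 = -4q - 12, LT = q.

S(f_1,f_2): lcm = pq. S = -7/2p + ½q² - 9/2q - 4.
  leading term p: no divisor's leading term divides it; move -7/2p to the remainder.
  leading term q²: subtract (-⅛q)·f_2 from ½q² - 9/2q - 4 → -6q - 4
  leading term q: subtract (3/2)·f_2 from -6q - 4 → 14
  leading term 1: no divisor's leading term divides it; move 14 to the remainder.
  remainder -7/2p + 14 ≠ 0; add h_3 = -7/2p + 14 to the basis.

The other S-polynomials (S(f_1,h_3), S(f_2,h_3)) all reduce to 0 modulo the current basis, so we have a Gröbner basis.
Inter-reduce: drop elements whose leading term is divisible by another's, tail-reduce, and make monic.
Reduced Gröbner basis: {p - 4, q + 3}.

The lex basis is triangular: the last element involves only q. Solving q + 3 = 0 gives q ∈ {-3}; substituting each value into the earlier elements determines the remaining variables.
  q = -3: the earlier basis element becomes p - 4 = 0, giving p = 4 — point (4, -3).
Check: every point annihilates each of the original generators.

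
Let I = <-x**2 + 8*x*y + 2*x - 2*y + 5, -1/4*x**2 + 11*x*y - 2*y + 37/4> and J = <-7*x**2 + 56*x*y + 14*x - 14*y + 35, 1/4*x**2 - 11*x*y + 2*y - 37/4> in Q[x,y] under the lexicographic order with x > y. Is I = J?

For a fixed monomial order, each ideal has a unique reduced Gröbner basis; comparing bases decides equality.
Buchberger on the first generating set:
f_1 = -x**2 + 8*x*y + 2*x - 2*y + 5, LT = x**2.
f_2 = -1/4*x**2 + 11*x*y - 2*y + 37/4, LT = x**2.

S(f_1,f_2): lcm = x**2. S = 36*x*y - 2*x - 6*y + 32.
  leading term x*y: no divisor's leading term divides it; move 36*x*y to the remainder.
  leading term x: no divisor's leading term divides it; move -2*x to the remainder.
  leading term y: no divisor's leading term divides it; move -6*y to the remainder.
  leading term 1: no divisor's leading term divides it; move 32 to the remainder.
  remainder 36*x*y - 2*x - 6*y + 32 ≠ 0; add g_3 = 36*x*y - 2*x - 6*y + 32 to the basis.

S(f_1,g_3): lcm = x**2*y. S = 1/18*x**2 - 8*x*y**2 - 11/6*x*y - 8/9*x + 2*y**2 - 5*y.
  leading term x**2: subtract (-1/18)·f_1 from 1/18*x**2 - 8*x*y**2 - 11/6*x*y - 8/9*x + 2*y**2 - 5*y → -8*x*y**2 - 25/18*x*y - 7/9*x + 2*y**2 - 46/9*y + 5/18
  leading term x*y**2: subtract (-2/9*y)·g_3 from -8*x*y**2 - 25/18*x*y - 7/9*x + 2*y**2 - 46/9*y + 5/18 → -11/6*x*y - 7/9*x + 2/3*y**2 + 2*y + 5/18
  leading term x*y: subtract (-11/216)·g_3 from -11/6*x*y - 7/9*x + 2/3*y**2 + 2*y + 5/18 → -95/108*x + 2/3*y**2 + 61/36*y + 103/54
  leading term x: no divisor's leading term divides it; move -95/108*x to the remainder.
  leading term y**2: no divisor's leading term divides it; move 2/3*y**2 to the remainder.
  leading term y: no divisor's leading term divides it; move 61/36*y to the remainder.
  leading term 1: no divisor's leading term divides it; move 103/54 to the remainder.
  remainder -95/108*x + 2/3*y**2 + 61/36*y + 103/54 ≠ 0; add g_4 = -95/108*x + 2/3*y**2 + 61/36*y + 103/54 to the basis.

S(g_3,g_4): lcm = x*y. S = -1/18*x + 72/95*y**3 + 183/95*y**2 + 1141/570*y + 8/9.
  leading term x: subtract (6/95)·g_4 from -1/18*x + 72/95*y**3 + 183/95*y**2 + 1141/570*y + 8/9 → 72/95*y**3 + 179/95*y**2 + 36/19*y + 73/95
  leading term y**3: no divisor's leading term divides it; move 72/95*y**3 to the remainder.
  leading term y**2: no divisor's leading term divides it; move 179/95*y**2 to the remainder.
  leading term y: no divisor's leading term divides it; move 36/19*y to the remainder.
  leading term 1: no divisor's leading term divides it; move 73/95 to the remainder.
  remainder 72/95*y**3 + 179/95*y**2 + 36/19*y + 73/95 ≠ 0; add g_5 = 72/95*y**3 + 179/95*y**2 + 36/19*y + 73/95 to the basis.

The other S-polynomials (S(f_2,g_3), S(f_1,g_4), S(f_2,g_4), S(f_1,g_5), S(f_2,g_5), S(g_3,g_5), S(g_4,g_5)) all reduce to 0 modulo the current basis, so we have a Gröbner basis.
Inter-reduce: drop elements whose leading term is divisible by another's, tail-reduce, and make monic.
Reduced Gröbner basis: {x - 72/95*y**2 - 183/95*y - 206/95, y**3 + 179/72*y**2 + 5/2*y + 73/72}.

Buchberger on the second generating set:
h_1 = -7*x**2 + 56*x*y + 14*x - 14*y + 35, LT = x**2.
h_2 = 1/4*x**2 - 11*x*y + 2*y - 37/4, LT = x**2.

S(h_1,h_2): lcm = x**2. S = 36*x*y - 2*x - 6*y + 32.
  leading term x*y: no divisor's leading term divides it; move 36*x*y to the remainder.
  leading term x: no divisor's leading term divides it; move -2*x to the remainder.
  leading term y: no divisor's leading term divides it; move -6*y to the remainder.
  leading term 1: no divisor's leading term divides it; move 32 to the remainder.
  remainder 36*x*y - 2*x - 6*y + 32 ≠ 0; add k_3 = 36*x*y - 2*x - 6*y + 32 to the basis.

S(h_1,k_3): lcm = x**2*y. S = 1/18*x**2 - 8*x*y**2 - 11/6*x*y - 8/9*x + 2*y**2 - 5*y.
  leading term x**2: subtract (-1/126)·h_1 from 1/18*x**2 - 8*x*y**2 - 11/6*x*y - 8/9*x + 2*y**2 - 5*y → -8*x*y**2 - 25/18*x*y - 7/9*x + 2*y**2 - 46/9*y + 5/18
  leading term x*y**2: subtract (-2/9*y)·k_3 from -8*x*y**2 - 25/18*x*y - 7/9*x + 2*y**2 - 46/9*y + 5/18 → -11/6*x*y - 7/9*x + 2/3*y**2 + 2*y + 5/18
  leading term x*y: subtract (-11/216)·k_3 from -11/6*x*y - 7/9*x + 2/3*y**2 + 2*y + 5/18 → -95/108*x + 2/3*y**2 + 61/36*y + 103/54
  leading term x: no divisor's leading term divides it; move -95/108*x to the remainder.
  leading term y**2: no divisor's leading term divides it; move 2/3*y**2 to the remainder.
  leading term y: no divisor's leading term divides it; move 61/36*y to the remainder.
  leading term 1: no divisor's leading term divides it; move 103/54 to the remainder.
  remainder -95/108*x + 2/3*y**2 + 61/36*y + 103/54 ≠ 0; add k_4 = -95/108*x + 2/3*y**2 + 61/36*y + 103/54 to the basis.

S(k_3,k_4): lcm = x*y. S = -1/18*x + 72/95*y**3 + 183/95*y**2 + 1141/570*y + 8/9.
  leading term x: subtract (6/95)·k_4 from -1/18*x + 72/95*y**3 + 183/95*y**2 + 1141/570*y + 8/9 → 72/95*y**3 + 179/95*y**2 + 36/19*y + 73/95
  leading term y**3: no divisor's leading term divides it; move 72/95*y**3 to the remainder.
  leading term y**2: no divisor's leading term divides it; move 179/95*y**2 to the remainder.
  leading term y: no divisor's leading term divides it; move 36/19*y to the remainder.
  leading term 1: no divisor's leading term divides it; move 73/95 to the remainder.
  remainder 72/95*y**3 + 179/95*y**2 + 36/19*y + 73/95 ≠ 0; add k_5 = 72/95*y**3 + 179/95*y**2 + 36/19*y + 73/95 to the basis.

The other S-polynomials (S(h_2,k_3), S(h_1,k_4), S(h_2,k_4), S(h_1,k_5), S(h_2,k_5), S(k_3,k_5), S(k_4,k_5)) all reduce to 0 modulo the current basis, so we have a Gröbner basis.
Inter-reduce: drop elements whose leading term is divisible by another's, tail-reduce, and make monic.
Reduced Gröbner basis: {x - 72/95*y**2 - 183/95*y - 206/95, y**3 + 179/72*y**2 + 5/2*y + 73/72}.

These coincide, so the ideals are equal.

Yes, the ideals are equal.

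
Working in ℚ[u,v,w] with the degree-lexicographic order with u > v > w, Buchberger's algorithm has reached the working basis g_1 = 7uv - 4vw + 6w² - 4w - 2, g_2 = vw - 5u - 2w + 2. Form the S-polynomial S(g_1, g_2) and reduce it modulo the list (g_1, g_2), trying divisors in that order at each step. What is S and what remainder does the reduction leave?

S(g_1, g_2) = -4/7vw² + 6/7w³ + 5u² + 2uw - 4/7w² - 2u - 2/7w; remainder on division = 6/7w³ + 5u² - 6/7uw - 12/7w² - 2u + 6/7w.

lcm(LM(g_1), LM(g_2)) = uvw.
S = (lcm/LT(g_1))·g_1 − (lcm/LT(g_2))·g_2 = -4/7vw² + 6/7w³ + 5u² + 2uw - 4/7w² - 2u - 2/7w.
Reduce S modulo (g_1, g_2) in that order:
  leading term vw²: subtract (-4/7w)·g_2 from -4/7vw² + 6/7w³ + 5u² + 2uw - 4/7w² - 2u - 2/7w → 6/7w³ + 5u² - 6/7uw - 12/7w² - 2u + 6/7w
  leading term w³: no divisor's leading term divides it; move 6/7w³ to the remainder.
  leading term u²: no divisor's leading term divides it; move 5u² to the remainder.
  leading term uw: no divisor's leading term divides it; move -6/7uw to the remainder.
  leading term w²: no divisor's leading term divides it; move -12/7w² to the remainder.
  leading term u: no divisor's leading term divides it; move -2u to the remainder.
  leading term w: no divisor's leading term divides it; move 6/7w to the remainder.
The remainder 6/7w³ + 5u² - 6/7uw - 12/7w² - 2u + 6/7w is nonzero, so it would be added as the next basis element.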